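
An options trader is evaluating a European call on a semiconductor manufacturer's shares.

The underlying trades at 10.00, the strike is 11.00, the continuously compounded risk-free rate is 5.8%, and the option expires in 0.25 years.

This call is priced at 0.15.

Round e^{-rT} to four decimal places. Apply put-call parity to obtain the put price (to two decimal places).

0.99

exp(−rT) = exp(−0.058·0.25) = 0.9856
Put-call parity: C − P = S − K·e^(−rT) = 10 − 11·0.9856 = 10 − 10.8416 = -0.8416
P = C − (C − P) = 0.15 − (-0.8416) = 0.9916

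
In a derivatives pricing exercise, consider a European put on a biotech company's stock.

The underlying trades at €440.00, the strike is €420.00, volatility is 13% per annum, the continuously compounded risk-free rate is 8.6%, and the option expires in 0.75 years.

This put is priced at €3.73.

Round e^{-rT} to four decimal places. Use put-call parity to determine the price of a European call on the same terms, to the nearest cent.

€49.98

e^(−rT) = e^(−0.086·0.75) = 0.9375
Put-call parity: C − P = S − K·e^(−rT) = 440 − 420·0.9375 = 440 − 393.7500 = 46.2500
C = P + (C − P) = 3.73 + (46.2500) = 49.9800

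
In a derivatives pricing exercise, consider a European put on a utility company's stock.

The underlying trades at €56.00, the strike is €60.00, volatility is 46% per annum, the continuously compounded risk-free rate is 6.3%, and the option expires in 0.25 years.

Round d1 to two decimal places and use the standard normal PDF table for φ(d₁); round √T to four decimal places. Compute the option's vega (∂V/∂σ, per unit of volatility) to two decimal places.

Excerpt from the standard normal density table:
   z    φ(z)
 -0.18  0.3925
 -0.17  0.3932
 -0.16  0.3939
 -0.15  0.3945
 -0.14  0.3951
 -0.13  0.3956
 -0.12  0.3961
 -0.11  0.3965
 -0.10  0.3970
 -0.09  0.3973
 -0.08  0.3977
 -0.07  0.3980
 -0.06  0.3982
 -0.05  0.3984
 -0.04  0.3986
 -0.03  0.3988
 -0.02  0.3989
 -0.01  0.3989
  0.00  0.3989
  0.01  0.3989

T = 0.25;  σ√T = 0.2300
d₁ = [ln(56/60) + (0.063 + 0.46²/2)·0.25] / 0.2300 = [-0.0690 + 0.0422] / 0.2300 = -0.1165 → -0.12
√T = √0.25 = 0.5000
φ(d₁) = φ(-0.12) = 0.3961
vega = S·φ(d₁)·√T = 56·0.3961·0.5000 = 11.0908

11.09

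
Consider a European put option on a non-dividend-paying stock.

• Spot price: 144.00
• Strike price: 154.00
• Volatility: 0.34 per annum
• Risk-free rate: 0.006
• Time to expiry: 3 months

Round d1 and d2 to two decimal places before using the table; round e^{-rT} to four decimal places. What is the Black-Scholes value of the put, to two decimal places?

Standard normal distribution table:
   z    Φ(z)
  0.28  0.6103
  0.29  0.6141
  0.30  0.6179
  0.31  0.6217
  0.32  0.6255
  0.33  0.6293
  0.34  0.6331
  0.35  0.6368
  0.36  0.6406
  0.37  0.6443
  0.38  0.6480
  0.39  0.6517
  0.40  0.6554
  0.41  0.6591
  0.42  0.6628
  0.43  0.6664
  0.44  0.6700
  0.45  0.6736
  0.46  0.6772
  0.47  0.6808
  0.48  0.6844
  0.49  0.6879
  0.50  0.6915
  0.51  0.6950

σ√T = 0.34 × 0.5000 = 0.1700
d₁ = [ln(144/154) + (0.006 + ½·0.34²)·0.25] / (σ√T) = (-0.0671 + 0.0160) / 0.1700 = -0.3011 ≈ -0.30
d₂ = -0.3011 − 0.1700 = -0.4711 ≈ -0.47
e^(−rT) = e^(−0.006·0.25) = 0.9985
P = 154·0.9985·N(0.47) − 144·N(0.30) = 154·0.9985·0.6808 − 144·0.6179 = 104.6859 − 88.9776 = 15.7083

15.71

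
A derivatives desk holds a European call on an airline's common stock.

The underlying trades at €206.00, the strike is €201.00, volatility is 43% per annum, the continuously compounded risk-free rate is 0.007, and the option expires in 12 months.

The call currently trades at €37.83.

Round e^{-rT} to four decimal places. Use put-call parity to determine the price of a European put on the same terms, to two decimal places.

e^(−rT) = e^(−0.007·1) = 0.9930
Put-call parity: C − P = S − K·e^(−rT) = 206 − 201·0.9930 = 206 − 199.5930 = 6.4070
P = C − (C − P) = 37.83 − (6.4070) = 31.4230

€31.42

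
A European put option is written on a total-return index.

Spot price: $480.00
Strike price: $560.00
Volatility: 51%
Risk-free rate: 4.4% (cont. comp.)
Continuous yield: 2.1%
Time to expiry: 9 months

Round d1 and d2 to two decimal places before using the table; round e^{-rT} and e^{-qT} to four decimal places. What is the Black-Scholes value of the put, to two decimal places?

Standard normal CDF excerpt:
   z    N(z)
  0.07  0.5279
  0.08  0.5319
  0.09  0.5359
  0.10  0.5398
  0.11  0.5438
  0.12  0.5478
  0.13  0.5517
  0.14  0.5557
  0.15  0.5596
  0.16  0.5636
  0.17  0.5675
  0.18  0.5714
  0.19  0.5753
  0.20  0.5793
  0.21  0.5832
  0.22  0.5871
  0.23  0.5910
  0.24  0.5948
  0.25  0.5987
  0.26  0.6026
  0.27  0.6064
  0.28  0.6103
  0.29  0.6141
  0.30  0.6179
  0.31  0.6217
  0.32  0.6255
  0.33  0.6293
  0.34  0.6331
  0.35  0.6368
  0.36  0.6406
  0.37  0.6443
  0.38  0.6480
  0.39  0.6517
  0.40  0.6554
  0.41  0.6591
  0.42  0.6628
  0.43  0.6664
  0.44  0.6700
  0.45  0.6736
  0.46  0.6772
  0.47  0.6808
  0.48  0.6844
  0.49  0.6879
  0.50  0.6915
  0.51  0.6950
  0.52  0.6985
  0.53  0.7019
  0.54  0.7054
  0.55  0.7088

$127.07

σ√T = 0.51·√0.75 = 0.4417
ln(S/K) + (r − q + σ²/2)T = ln(480/560) + (0.044 − 0.021 + 0.51²/2)·0.75 = -0.1542 + 0.1148 = -0.0394
d₁ = -0.0394 / 0.4417 = -0.0891 → -0.09
d₂ = d₁ − σ√T = -0.0891 − 0.4417 = -0.5308 → -0.53
e^(−qT) = e^(−0.021·0.75) = 0.9844;  e^(−rT) = e^(−0.044·0.75) = 0.9675
N(−d₂) = N(0.53) = 0.7019;  N(−d₁) = N(0.09) = 0.5359
P = 560·0.9675·0.7019 − 480·0.9844·0.5359 = 380.2894 − 253.2192 = 127.0702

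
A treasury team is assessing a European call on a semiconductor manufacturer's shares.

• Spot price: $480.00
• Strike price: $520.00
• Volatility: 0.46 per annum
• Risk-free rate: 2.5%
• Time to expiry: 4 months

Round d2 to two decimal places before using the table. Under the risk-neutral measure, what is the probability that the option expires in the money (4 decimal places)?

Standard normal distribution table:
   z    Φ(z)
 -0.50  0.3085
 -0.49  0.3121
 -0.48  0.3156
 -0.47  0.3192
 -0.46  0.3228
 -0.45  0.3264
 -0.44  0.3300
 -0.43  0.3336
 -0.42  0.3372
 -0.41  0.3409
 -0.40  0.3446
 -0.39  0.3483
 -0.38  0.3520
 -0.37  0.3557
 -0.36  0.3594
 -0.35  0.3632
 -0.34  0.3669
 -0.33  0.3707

0.3446

T = 0.3333;  σ√T = 0.2656
d₁ = [ln(480/520) + (0.025 + 0.46²/2)·0.3333] / 0.2656 = [-0.0800 + 0.0436] / 0.2656 = -0.1372 → -0.14
d₂ = d₁ − σ√T = -0.1372 − 0.2656 = -0.4028 → -0.40
Risk-neutral Pr[S_T > K] = N(d₂) = N(-0.40) = 0.3446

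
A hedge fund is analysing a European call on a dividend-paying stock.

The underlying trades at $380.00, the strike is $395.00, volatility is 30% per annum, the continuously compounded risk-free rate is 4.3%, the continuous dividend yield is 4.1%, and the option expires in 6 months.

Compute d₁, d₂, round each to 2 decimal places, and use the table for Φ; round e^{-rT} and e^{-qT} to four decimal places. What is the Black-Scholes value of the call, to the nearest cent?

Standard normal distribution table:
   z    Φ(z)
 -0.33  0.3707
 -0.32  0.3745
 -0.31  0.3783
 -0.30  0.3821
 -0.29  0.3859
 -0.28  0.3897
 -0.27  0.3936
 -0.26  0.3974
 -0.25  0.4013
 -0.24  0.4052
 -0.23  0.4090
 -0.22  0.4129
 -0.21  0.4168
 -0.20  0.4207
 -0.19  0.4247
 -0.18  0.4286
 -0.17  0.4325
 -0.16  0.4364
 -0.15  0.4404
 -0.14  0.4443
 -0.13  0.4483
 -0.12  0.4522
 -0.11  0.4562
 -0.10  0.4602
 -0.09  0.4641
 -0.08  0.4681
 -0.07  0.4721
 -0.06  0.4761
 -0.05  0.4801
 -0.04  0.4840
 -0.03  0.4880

σ√T = 0.3 × 0.7071 = 0.2121
d₁ = [ln(380/395) + (0.043 − 0.041 + 0.3²/2)·0.5] / 0.2121 = [-0.0387 + 0.0235] / 0.2121 = -0.0717 ≈ -0.07
d₂ = d₁ − σ√T = -0.0717 − 0.2121 = -0.2839 ≈ -0.28
e^(−qT) = e^(−0.041·0.5) = 0.9797;  e^(−rT) = e^(−0.043·0.5) = 0.9787
C = 380·0.9797·N(-0.07) − 395·0.9787·N(-0.28) = 380·0.9797·0.4721 − 395·0.9787·0.3897 = 175.7562 − 150.6528 = 25.1035

$25.10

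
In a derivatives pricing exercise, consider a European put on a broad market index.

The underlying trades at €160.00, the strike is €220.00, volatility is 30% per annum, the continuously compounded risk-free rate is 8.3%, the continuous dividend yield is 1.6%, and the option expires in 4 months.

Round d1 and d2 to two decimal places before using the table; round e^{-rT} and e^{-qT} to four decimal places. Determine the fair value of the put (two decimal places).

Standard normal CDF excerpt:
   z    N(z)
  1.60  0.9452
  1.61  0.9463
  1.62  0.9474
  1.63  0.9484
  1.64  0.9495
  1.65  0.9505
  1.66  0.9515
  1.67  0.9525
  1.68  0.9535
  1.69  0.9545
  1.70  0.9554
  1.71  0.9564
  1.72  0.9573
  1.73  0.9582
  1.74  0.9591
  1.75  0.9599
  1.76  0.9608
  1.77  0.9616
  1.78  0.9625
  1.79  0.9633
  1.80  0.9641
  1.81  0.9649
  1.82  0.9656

€55.53

σ√T = 0.3 × 0.5774 = 0.1732
ln(S/K) + (r − q + σ²/2)T = ln(160/220) + (0.083 − 0.016 + 0.3²/2)·0.3333 = -0.3185 + 0.0373 = -0.2811
d₁ = -0.2811 / 0.1732 = -1.6230 which rounds to -1.62
d₂ = d₁ − σ√T = -1.6230 − 0.1732 = -1.7963 which rounds to -1.80
exp(−qT) = exp(−0.016·0.3333) = 0.9947;  exp(−rT) = exp(−0.083·0.3333) = 0.9727
N(−d₂) = N(1.80) = 0.9641;  N(−d₁) = N(1.62) = 0.9474
P = 220·0.9727·0.9641 − 160·0.9947·0.9474 = 206.3116 − 150.7806 = 55.5310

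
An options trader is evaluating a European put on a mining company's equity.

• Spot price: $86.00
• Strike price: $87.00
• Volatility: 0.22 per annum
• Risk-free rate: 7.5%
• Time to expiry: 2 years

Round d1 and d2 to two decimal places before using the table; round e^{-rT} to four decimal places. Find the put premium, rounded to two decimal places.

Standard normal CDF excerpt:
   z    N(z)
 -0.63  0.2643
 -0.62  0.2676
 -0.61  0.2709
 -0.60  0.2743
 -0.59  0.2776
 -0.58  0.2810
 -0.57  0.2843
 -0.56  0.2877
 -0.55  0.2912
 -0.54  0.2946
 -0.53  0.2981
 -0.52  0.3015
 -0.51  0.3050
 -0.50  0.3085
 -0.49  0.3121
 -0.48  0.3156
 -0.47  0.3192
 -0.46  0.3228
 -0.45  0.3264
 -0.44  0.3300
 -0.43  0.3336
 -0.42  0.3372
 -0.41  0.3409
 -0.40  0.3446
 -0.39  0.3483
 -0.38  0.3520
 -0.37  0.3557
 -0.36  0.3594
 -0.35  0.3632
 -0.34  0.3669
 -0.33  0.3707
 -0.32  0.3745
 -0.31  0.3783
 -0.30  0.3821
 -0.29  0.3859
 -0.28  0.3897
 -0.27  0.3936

$5.31

σ√T = 0.22·√2 = 0.3111
d₁ = [ln(86/87) + (0.075 + ½·0.22²)·2] / (σ√T) = (-0.0116 + 0.1984) / 0.3111 = 0.6005 ⇒ 0.60
d₂ = 0.6005 − 0.3111 = 0.2894 ⇒ 0.29
e^(−rT) = e^(−0.075·2) = 0.8607
N(−d₂) = N(-0.29) = 0.3859;  N(−d₁) = N(-0.60) = 0.2743
P = 87·0.8607·0.3859 − 86·0.2743 = 28.8965 − 23.5898 = 5.3067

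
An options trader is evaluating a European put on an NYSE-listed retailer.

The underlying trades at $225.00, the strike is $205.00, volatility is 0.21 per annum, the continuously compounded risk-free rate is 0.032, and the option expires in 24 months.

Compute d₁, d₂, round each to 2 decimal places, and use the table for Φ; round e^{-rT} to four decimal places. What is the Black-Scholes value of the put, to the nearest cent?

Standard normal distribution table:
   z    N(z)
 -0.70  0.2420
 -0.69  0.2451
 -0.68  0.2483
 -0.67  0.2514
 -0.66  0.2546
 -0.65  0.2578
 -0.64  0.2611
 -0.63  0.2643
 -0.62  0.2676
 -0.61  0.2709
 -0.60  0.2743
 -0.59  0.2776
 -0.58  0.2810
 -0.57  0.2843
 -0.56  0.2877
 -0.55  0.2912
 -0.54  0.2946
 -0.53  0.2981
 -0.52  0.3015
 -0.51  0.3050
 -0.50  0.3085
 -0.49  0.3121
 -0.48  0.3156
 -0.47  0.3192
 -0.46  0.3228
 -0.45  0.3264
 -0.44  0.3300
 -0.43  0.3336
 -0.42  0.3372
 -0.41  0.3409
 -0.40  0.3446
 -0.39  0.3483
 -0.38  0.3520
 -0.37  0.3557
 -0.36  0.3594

$11.82

σ√T = 0.21·√2 = 0.2970
d₁ = [ln(225/205) + (0.032 + ½·0.21²)·2] / (σ√T) = (0.0931 + 0.1081) / 0.2970 = 0.6774 ⇒ 0.68
d₂ = 0.6774 − 0.2970 = 0.3805 ⇒ 0.38
exp(−rT) = exp(−0.032·2) = 0.9380
N(−d₂) = N(-0.38) = 0.3520;  N(−d₁) = N(-0.68) = 0.2483
P = 205·0.9380·0.3520 − 225·0.2483 = 67.6861 − 55.8675 = 11.8186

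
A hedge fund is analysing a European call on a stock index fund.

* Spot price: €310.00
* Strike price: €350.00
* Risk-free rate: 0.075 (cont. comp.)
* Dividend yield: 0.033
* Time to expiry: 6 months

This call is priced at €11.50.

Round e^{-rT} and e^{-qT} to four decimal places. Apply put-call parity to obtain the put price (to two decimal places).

€43.70

exp(−qT) = exp(−0.033·0.5) = 0.9836;  exp(−rT) = exp(−0.075·0.5) = 0.9632
Put-call parity: C − P = S·e^(−qT) − K·e^(−rT) = 310·0.9836 − 350·0.9632 = 304.9160 − 337.1200 = -32.2040
P = C − (C − P) = 11.50 − (-32.2040) = 43.7040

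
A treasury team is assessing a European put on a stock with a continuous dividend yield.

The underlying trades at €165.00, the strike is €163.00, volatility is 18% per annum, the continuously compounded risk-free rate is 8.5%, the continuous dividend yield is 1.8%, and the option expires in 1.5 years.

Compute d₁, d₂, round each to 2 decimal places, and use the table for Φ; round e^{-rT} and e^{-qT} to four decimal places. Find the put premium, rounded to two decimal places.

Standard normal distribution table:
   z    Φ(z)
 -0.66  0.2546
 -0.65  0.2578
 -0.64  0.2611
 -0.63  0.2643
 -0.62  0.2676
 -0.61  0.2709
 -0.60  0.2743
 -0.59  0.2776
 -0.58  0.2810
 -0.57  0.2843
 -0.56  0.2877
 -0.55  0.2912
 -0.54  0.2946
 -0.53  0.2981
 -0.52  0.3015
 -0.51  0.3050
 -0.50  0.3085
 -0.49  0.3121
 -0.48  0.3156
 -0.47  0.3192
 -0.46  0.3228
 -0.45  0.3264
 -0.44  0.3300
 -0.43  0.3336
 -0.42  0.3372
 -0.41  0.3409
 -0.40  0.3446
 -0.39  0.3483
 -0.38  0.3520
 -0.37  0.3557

€6.47

σ√T = 0.18·√1.5 = 0.2205
d₁ = [ln(165/163) + (0.085 − 0.018 + ½·0.18²)·1.5] / (σ√T) = (0.0122 + 0.1248) / 0.2205 = 0.6214 ⇒ 0.62
d₂ = 0.6214 − 0.2205 = 0.4010 ⇒ 0.40
exp(−qT) = exp(−0.018·1.5) = 0.9734;  exp(−rT) = exp(−0.085·1.5) = 0.8803
P = 163·0.8803·N(-0.40) − 165·0.9734·N(-0.62) = 163·0.8803·0.3446 − 165·0.9734·0.2676 = 49.4463 − 42.9795 = 6.4668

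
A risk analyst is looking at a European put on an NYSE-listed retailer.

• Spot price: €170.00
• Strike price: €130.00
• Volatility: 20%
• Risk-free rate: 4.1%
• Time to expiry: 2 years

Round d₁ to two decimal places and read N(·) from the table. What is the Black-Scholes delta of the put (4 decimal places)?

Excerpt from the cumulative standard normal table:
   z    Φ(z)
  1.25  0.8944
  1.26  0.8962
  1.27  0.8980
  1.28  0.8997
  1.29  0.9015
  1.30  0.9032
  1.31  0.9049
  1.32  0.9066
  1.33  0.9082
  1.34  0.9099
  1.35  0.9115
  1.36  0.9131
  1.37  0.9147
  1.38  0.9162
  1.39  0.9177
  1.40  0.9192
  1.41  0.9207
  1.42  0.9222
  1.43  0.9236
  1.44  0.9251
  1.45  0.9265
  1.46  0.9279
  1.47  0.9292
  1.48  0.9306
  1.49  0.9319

-0.0838

σ√T = 0.2 × 1.4142 = 0.2828
d₁ = [ln(170/130) + (0.041 + ½·0.2²)·2] / (σ√T) = (0.2683 + 0.1220) / 0.2828 = 1.3798 which rounds to 1.38
N(d₁) = N(1.38) = 0.9162
Δ_put = N(d₁) − 1 = 0.9162 − 1 = -0.0838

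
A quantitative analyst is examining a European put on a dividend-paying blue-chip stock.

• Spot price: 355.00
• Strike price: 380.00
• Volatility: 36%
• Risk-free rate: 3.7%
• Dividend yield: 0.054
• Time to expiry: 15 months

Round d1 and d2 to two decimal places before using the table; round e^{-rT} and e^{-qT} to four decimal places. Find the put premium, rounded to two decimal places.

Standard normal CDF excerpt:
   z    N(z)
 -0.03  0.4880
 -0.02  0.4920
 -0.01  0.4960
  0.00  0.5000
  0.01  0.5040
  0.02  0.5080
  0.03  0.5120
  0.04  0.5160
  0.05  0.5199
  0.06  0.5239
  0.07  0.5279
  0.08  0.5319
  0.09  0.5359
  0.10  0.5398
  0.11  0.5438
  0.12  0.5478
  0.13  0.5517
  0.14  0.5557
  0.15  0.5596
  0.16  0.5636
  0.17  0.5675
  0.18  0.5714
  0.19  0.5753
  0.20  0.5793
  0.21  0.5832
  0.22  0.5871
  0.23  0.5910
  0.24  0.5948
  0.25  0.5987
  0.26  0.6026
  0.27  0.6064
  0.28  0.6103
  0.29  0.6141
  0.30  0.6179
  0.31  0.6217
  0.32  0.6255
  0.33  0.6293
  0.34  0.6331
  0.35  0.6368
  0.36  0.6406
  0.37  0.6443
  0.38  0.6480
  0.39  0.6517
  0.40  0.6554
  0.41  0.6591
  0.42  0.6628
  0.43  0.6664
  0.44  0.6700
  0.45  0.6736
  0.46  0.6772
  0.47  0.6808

T = 1.25;  σ√T = 0.4025
d₁ = [ln(355/380) + (0.037 − 0.054 + 0.36²/2)·1.25] / 0.4025 = [-0.0681 + 0.0597] / 0.4025 = -0.0206 → -0.02
d₂ = d₁ − σ√T = -0.0206 − 0.4025 = -0.4231 → -0.42
e^(−qT) = e^(−0.054·1.25) = 0.9347;  e^(−rT) = e^(−0.037·1.25) = 0.9548
N(−d₂) = N(0.42) = 0.6628;  N(−d₁) = N(0.02) = 0.5080
P = 380·0.9548·0.6628 − 355·0.9347·0.5080 = 240.4797 − 168.5638 = 71.9159

71.92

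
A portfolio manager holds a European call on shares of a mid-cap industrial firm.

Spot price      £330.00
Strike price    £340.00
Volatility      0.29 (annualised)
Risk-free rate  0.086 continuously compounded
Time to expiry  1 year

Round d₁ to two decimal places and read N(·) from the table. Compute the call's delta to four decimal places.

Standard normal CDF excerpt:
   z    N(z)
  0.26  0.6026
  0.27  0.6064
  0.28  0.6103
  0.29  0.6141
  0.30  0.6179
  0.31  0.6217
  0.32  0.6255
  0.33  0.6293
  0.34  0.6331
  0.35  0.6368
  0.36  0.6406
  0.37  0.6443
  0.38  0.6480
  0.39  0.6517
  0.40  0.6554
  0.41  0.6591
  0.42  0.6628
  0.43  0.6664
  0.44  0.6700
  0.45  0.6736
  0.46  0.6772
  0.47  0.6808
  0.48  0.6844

T = 1;  σ√T = 0.2900
d₁ = [ln(330/340) + (0.086 + ½·0.29²)·1] / (σ√T) = (-0.0299 + 0.1280) / 0.2900 = 0.3386 ≈ 0.34
N(d₁) = N(0.34) = 0.6331
Δ_call = N(d₁) = 0.6331

0.6331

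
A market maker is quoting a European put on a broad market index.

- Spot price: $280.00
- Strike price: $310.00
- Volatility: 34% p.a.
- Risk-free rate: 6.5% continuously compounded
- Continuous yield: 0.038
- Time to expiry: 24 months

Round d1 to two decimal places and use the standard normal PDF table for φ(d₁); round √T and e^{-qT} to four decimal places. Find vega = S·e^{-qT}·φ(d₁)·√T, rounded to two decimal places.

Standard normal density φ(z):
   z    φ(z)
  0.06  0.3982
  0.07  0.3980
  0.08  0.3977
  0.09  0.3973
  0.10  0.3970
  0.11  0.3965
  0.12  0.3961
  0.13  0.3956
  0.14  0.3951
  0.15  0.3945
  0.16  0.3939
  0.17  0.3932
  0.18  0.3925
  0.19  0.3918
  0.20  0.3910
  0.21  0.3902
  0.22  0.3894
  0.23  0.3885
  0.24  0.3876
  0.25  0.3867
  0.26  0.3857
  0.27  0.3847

σ√T = 0.34 × 1.4142 = 0.4808
d₁ = [ln(280/310) + (0.065 − 0.038 + ½·0.34²)·2] / (σ√T) = (-0.1018 + 0.1696) / 0.4808 = 0.1410 → 0.14
√T = √2 = 1.4142
φ(d₁) = φ(0.14) = 0.3951
exp(−qT) = exp(−0.038·2) = 0.9268
vega = S·exp(−qT)·φ(d₁)·√T = 280·0.9268·0.3951·1.4142 = 144.9980

145.00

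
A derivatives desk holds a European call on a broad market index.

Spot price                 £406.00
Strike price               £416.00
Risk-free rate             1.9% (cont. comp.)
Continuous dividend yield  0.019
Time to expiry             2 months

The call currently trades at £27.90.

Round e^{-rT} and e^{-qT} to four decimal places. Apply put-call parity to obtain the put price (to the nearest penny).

£37.87

exp(−qT) = exp(−0.019·0.1667) = 0.9968;  exp(−rT) = exp(−0.019·0.1667) = 0.9968
Put-call parity: C − P = S·e^(−qT) − K·e^(−rT) = 406·0.9968 − 416·0.9968 = 404.7008 − 414.6688 = -9.9680
P = C − (C − P) = 27.90 − (-9.9680) = 37.8680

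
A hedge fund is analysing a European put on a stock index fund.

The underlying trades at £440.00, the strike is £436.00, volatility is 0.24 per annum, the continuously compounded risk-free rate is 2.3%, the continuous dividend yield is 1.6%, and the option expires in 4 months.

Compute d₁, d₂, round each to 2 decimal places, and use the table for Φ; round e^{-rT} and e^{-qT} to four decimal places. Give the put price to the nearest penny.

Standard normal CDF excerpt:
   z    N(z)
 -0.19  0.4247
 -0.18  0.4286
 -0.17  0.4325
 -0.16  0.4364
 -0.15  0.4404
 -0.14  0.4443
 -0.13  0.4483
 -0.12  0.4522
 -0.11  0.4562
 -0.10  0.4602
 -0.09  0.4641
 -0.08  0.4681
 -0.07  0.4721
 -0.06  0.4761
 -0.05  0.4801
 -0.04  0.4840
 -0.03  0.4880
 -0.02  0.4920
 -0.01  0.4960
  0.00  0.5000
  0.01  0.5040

σ√T = 0.24·√0.3333 = 0.1386
d₁ = [ln(440/436) + (0.023 − 0.016 + ½·0.24²)·0.3333] / (σ√T) = (0.0091 + 0.0119) / 0.1386 = 0.1520 → 0.15
d₂ = 0.1520 − 0.1386 = 0.0135 → 0.01
e^(−qT) = e^(−0.016·0.3333) = 0.9947;  e^(−rT) = e^(−0.023·0.3333) = 0.9924
N(−d₂) = N(-0.01) = 0.4960;  N(−d₁) = N(-0.15) = 0.4404
P = 436·0.9924·0.4960 − 440·0.9947·0.4404 = 214.6125 − 192.7490 = 21.8635

£21.86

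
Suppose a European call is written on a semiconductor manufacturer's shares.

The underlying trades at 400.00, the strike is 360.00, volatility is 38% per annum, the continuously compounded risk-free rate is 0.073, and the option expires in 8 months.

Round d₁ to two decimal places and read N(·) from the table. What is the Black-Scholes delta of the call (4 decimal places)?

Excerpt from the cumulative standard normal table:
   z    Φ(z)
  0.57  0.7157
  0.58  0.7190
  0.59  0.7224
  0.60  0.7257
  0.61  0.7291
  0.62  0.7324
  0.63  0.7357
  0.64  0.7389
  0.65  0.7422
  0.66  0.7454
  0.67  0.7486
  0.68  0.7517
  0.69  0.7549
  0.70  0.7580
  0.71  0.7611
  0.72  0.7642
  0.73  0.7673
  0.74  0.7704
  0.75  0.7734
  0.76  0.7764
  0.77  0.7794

σ√T = 0.38·√0.6667 = 0.3103
d₁ = [ln(400/360) + (0.073 + 0.38²/2)·0.6667] / 0.3103 = [0.1054 + 0.0968] / 0.3103 = 0.6516 ≈ 0.65
N(d₁) = N(0.65) = 0.7422
Δ_call = N(d₁) = 0.7422

0.7422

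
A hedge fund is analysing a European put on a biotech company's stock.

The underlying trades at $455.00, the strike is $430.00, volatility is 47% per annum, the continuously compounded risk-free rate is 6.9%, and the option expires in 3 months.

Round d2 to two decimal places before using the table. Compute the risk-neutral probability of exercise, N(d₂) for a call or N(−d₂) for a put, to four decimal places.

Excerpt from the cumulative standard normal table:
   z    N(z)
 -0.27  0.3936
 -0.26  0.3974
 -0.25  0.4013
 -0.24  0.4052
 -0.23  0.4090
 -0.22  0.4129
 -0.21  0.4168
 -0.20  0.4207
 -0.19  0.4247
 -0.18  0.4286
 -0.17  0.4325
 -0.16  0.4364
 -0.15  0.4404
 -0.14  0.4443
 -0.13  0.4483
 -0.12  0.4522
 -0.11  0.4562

T = 0.25;  σ√T = 0.2350
ln(S/K) + (r + σ²/2)T = ln(455/430) + (0.069 + 0.47²/2)·0.25 = 0.0565 + 0.0449 = 0.1014
d₁ = 0.1014 / 0.2350 = 0.4314 → 0.43
d₂ = d₁ − σ√T = 0.4314 − 0.2350 = 0.1964 → 0.20
Risk-neutral Pr[S_T < K] = N(−d₂) = N(-0.20) = 0.4207

0.4207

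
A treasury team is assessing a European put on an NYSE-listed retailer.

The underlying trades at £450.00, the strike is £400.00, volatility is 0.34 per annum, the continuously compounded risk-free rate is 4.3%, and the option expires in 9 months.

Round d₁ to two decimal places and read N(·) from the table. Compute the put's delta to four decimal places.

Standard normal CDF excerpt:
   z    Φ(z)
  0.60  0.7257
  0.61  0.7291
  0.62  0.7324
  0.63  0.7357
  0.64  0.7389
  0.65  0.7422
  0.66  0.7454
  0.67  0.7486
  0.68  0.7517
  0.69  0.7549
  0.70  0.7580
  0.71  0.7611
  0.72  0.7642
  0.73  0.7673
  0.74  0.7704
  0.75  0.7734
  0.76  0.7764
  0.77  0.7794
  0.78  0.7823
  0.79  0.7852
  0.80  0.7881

σ√T = 0.34·√0.75 = 0.2944
d₁ = [ln(450/400) + (0.043 + 0.34²/2)·0.75] / 0.2944 = [0.1178 + 0.0756] / 0.2944 = 0.6568 which rounds to 0.66
N(d₁) = N(0.66) = 0.7454
Δ_put = N(d₁) − 1 = 0.7454 − 1 = -0.2546

-0.2546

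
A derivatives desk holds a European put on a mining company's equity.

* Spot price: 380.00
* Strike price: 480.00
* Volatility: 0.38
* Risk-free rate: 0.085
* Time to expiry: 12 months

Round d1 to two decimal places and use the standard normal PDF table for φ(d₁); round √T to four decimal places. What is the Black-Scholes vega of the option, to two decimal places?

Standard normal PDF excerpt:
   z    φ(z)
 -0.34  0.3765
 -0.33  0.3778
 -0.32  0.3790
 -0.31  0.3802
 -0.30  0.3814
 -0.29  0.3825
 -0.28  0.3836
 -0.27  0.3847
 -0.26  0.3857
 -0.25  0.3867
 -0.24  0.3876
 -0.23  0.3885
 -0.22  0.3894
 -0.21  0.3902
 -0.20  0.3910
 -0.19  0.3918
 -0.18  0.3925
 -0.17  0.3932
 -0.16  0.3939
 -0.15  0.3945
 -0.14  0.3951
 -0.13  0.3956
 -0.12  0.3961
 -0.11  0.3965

σ√T = 0.38 × 1.0000 = 0.3800
ln(S/K) + (r + σ²/2)T = ln(380/480) + (0.085 + 0.38²/2)·1 = -0.2336 + 0.1572 = -0.0764
d₁ = -0.0764 / 0.3800 = -0.2011 which rounds to -0.20
√T = √1 = 1.0000
φ(d₁) = φ(-0.20) = 0.3910
vega = S·φ(d₁)·√T = 380·0.3910·1.0000 = 148.5800

148.58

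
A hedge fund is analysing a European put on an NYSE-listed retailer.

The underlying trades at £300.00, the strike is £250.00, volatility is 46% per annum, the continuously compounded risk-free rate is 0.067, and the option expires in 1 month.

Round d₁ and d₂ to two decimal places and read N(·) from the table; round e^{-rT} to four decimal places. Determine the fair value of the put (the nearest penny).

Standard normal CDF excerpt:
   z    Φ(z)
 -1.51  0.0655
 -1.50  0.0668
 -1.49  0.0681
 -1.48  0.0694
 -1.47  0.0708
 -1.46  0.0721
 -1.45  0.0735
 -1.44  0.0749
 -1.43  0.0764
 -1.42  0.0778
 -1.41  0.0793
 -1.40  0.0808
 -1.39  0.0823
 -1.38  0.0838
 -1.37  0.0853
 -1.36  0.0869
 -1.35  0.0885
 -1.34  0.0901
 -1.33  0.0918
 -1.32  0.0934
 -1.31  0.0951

£1.18

σ√T = 0.46·√0.08333 = 0.1328
d₁ = [ln(300/250) + (0.067 + ½·0.46²)·0.08333] / (σ√T) = (0.1823 + 0.0144) / 0.1328 = 1.4814 ≈ 1.48
d₂ = 1.4814 − 0.1328 = 1.3487 ≈ 1.35
e^(−rT) = e^(−0.067·0.08333) = 0.9944
N(−d₂) = N(-1.35) = 0.0885;  N(−d₁) = N(-1.48) = 0.0694
P = 250·0.9944·0.0885 − 300·0.0694 = 22.0011 − 20.8200 = 1.1811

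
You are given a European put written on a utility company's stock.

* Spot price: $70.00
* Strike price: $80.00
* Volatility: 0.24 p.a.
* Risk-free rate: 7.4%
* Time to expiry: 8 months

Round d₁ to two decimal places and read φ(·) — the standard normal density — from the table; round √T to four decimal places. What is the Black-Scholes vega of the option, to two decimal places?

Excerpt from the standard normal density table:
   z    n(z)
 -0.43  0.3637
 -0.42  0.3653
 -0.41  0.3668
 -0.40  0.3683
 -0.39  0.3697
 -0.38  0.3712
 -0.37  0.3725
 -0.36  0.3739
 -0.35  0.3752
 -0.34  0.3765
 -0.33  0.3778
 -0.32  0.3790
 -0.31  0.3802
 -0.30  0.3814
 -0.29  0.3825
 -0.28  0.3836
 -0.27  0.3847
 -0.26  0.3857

21.59

σ√T = 0.24 × 0.8165 = 0.1960
ln(S/K) + (r + σ²/2)T = ln(70/80) + (0.074 + 0.24²/2)·0.6667 = -0.1335 + 0.0685 = -0.0650
d₁ = -0.0650 / 0.1960 = -0.3317 ⇒ -0.33
√T = √0.6667 = 0.8165
φ(d₁) = φ(-0.33) = 0.3778
vega = S·φ(d₁)·√T = 70·0.3778·0.8165 = 21.5932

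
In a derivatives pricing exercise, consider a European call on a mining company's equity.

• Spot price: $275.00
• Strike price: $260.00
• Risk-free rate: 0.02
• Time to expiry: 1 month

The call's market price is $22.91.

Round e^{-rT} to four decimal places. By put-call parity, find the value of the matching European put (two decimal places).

e^(−rT) = e^(−0.02·0.08333) = 0.9983
Put-call parity: C − P = S − K·e^(−rT) = 275 − 260·0.9983 = 275 − 259.5580 = 15.4420
P = C − (C − P) = 22.91 − (15.4420) = 7.4680

$7.47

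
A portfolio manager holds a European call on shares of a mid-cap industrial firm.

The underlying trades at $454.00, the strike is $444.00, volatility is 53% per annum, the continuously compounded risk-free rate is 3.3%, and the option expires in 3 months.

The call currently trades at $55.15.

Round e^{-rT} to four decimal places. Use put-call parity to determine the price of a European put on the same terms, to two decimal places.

e^(−rT) = e^(−0.033·0.25) = 0.9918
Put-call parity: C − P = S − K·e^(−rT) = 454 − 444·0.9918 = 454 − 440.3592 = 13.6408
P = C − (C − P) = 55.15 − (13.6408) = 41.5092

$41.51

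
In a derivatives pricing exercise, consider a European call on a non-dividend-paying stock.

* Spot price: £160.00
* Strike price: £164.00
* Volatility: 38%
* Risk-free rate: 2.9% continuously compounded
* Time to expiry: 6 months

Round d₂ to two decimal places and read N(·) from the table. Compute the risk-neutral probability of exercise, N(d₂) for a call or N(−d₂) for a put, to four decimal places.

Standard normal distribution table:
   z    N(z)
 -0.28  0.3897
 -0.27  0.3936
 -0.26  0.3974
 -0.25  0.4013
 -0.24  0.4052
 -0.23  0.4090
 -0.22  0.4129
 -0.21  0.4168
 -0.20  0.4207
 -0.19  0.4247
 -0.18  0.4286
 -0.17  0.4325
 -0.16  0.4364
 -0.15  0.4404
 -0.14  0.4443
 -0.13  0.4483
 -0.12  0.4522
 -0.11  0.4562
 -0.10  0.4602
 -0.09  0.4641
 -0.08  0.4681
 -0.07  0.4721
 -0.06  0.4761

T = 0.5;  σ√T = 0.2687
ln(S/K) + (r + σ²/2)T = ln(160/164) + (0.029 + 0.38²/2)·0.5 = -0.0247 + 0.0506 = 0.0259
d₁ = 0.0259 / 0.2687 = 0.0964 → 0.10
d₂ = d₁ − σ√T = 0.0964 − 0.2687 = -0.1723 → -0.17
Pr(exercise) under Q = N(d₂) = 0.4325

0.4325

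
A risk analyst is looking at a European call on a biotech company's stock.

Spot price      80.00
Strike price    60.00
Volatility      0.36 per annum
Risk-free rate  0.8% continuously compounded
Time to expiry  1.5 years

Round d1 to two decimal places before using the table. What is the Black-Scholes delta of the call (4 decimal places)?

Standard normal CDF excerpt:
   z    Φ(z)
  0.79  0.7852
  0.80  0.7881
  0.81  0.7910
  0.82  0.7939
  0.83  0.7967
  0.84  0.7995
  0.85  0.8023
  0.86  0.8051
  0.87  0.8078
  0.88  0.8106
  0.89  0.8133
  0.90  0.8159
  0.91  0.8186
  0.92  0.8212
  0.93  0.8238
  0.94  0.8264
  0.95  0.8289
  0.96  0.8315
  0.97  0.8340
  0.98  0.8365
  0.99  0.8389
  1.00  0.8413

σ√T = 0.36 × 1.2247 = 0.4409
d₁ = [ln(80/60) + (0.008 + 0.36²/2)·1.5] / 0.4409 = [0.2877 + 0.1092] / 0.4409 = 0.9001 ⇒ 0.90
N(d₁) = N(0.90) = 0.8159
Δ_call = N(d₁) = 0.8159

0.8159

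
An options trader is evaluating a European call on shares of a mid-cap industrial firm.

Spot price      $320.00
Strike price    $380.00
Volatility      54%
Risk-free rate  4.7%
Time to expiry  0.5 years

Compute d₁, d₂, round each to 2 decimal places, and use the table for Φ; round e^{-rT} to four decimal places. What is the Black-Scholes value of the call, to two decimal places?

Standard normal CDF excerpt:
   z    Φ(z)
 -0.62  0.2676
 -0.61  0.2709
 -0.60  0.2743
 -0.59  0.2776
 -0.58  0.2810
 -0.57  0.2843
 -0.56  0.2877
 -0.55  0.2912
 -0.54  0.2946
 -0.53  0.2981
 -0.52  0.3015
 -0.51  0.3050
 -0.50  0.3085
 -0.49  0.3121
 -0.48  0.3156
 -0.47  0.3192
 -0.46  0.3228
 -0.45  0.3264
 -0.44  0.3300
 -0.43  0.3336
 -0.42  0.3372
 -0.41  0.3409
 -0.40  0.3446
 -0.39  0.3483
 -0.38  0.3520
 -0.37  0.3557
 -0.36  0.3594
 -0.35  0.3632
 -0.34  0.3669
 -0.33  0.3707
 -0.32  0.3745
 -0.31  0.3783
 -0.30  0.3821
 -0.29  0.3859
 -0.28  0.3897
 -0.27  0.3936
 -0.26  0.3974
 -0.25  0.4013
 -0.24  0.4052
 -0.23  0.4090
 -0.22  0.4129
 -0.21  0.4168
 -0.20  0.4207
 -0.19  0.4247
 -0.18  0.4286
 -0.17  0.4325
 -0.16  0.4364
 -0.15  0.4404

$30.32

σ√T = 0.54 × 0.7071 = 0.3818
d₁ = [ln(320/380) + (0.047 + ½·0.54²)·0.5] / (σ√T) = (-0.1719 + 0.0964) / 0.3818 = -0.1976 ⇒ -0.20
d₂ = -0.1976 − 0.3818 = -0.5794 ⇒ -0.58
exp(−rT) = exp(−0.047·0.5) = 0.9768
C = 320·N(-0.20) − 380·0.9768·N(-0.58) = 320·0.4207 − 380·0.9768·0.2810 = 134.6240 − 104.3027 = 30.3213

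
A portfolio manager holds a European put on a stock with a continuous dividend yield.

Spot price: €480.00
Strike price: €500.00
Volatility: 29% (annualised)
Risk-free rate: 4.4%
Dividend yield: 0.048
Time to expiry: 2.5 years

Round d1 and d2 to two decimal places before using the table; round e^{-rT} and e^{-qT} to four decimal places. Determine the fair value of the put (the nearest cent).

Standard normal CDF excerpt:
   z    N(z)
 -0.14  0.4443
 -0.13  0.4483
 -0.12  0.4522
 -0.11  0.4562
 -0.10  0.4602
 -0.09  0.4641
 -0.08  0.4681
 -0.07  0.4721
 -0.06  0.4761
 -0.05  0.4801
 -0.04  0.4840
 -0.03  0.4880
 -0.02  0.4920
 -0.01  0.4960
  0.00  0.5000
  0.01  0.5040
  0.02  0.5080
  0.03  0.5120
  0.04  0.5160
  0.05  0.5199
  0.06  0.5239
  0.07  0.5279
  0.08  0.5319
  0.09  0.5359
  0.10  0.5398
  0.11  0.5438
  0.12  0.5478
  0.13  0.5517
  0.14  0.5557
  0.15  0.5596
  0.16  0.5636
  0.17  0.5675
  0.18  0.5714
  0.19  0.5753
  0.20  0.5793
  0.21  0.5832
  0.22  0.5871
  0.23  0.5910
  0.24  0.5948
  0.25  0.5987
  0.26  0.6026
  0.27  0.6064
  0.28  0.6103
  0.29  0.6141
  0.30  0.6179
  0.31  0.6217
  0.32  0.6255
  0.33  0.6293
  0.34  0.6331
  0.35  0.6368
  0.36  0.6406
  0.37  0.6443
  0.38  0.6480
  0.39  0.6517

T = 2.5;  σ√T = 0.4585
ln(S/K) + (r − q + σ²/2)T = ln(480/500) + (0.044 − 0.048 + 0.29²/2)·2.5 = -0.0408 + 0.0951 = 0.0543
d₁ = 0.0543 / 0.4585 = 0.1184 which rounds to 0.12
d₂ = d₁ − σ√T = 0.1184 − 0.4585 = -0.3401 which rounds to -0.34
exp(−qT) = exp(−0.048·2.5) = 0.8869;  exp(−rT) = exp(−0.044·2.5) = 0.8958
P = 500·0.8958·N(0.34) − 480·0.8869·N(-0.12) = 500·0.8958·0.6331 − 480·0.8869·0.4522 = 283.5655 − 192.5070 = 91.0585

€91.06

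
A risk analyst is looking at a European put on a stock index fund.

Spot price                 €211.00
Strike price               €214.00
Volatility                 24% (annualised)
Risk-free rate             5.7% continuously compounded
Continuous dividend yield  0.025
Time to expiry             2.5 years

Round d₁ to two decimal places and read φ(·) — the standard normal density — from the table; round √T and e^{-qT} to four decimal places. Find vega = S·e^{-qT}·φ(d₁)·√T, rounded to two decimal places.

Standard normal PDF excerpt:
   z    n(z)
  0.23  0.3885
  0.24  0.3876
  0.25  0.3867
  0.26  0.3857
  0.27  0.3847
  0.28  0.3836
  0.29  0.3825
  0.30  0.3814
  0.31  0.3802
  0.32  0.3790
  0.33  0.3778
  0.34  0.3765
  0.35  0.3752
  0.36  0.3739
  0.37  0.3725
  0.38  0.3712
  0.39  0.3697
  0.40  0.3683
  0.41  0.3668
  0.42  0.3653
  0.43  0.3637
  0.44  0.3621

117.18

σ√T = 0.24 × 1.5811 = 0.3795
d₁ = [ln(211/214) + (0.057 − 0.025 + 0.24²/2)·2.5] / 0.3795 = [-0.0141 + 0.1520] / 0.3795 = 0.3634 → 0.36
√T = √2.5 = 1.5811
φ(d₁) = φ(0.36) = 0.3739
e^(−qT) = e^(−0.025·2.5) = 0.9394
vega = S·e^(−qT)·φ(d₁)·√T = 211·0.9394·0.3739·1.5811 = 117.1785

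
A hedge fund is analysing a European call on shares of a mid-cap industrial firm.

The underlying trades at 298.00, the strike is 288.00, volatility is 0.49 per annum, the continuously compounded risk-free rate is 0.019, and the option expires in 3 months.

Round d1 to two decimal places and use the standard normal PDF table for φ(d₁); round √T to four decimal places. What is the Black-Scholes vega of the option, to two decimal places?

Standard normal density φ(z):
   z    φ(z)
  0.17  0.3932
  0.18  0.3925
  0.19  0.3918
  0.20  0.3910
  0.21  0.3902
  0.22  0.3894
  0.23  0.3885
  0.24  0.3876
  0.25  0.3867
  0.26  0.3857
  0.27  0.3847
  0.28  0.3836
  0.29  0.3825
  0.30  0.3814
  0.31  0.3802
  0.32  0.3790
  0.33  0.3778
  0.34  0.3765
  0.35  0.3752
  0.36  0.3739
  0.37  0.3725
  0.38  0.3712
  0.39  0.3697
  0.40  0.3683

57.16

σ√T = 0.49·√0.25 = 0.2450
ln(S/K) + (r + σ²/2)T = ln(298/288) + (0.019 + 0.49²/2)·0.25 = 0.0341 + 0.0348 = 0.0689
d₁ = 0.0689 / 0.2450 = 0.2812 ≈ 0.28
√T = √0.25 = 0.5000
φ(d₁) = φ(0.28) = 0.3836
vega = S·φ(d₁)·√T = 298·0.3836·0.5000 = 57.1564
(Vega is the same for a European call and put with the same parameters.)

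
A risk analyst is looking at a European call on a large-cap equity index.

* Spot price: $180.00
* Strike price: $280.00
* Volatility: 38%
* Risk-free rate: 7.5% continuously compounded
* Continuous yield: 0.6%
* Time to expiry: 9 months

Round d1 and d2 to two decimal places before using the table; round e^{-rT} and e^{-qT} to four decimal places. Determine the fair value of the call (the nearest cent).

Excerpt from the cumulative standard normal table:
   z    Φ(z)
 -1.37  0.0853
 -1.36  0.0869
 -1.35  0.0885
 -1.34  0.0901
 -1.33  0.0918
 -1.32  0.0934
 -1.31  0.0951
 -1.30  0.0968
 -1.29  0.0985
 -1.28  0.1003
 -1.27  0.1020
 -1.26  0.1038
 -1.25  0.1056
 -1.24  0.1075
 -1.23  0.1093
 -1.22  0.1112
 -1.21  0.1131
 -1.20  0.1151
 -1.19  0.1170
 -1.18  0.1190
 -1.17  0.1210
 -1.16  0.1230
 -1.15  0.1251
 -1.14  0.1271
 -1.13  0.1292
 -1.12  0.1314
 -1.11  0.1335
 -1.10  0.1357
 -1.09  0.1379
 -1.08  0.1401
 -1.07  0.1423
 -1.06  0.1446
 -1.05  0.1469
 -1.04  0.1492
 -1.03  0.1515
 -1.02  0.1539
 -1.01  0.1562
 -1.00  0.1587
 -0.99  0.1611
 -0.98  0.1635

$4.15

T = 0.75;  σ√T = 0.3291
d₁ = [ln(180/280) + (0.075 − 0.006 + 0.38²/2)·0.75] / 0.3291 = [-0.4418 + 0.1059] / 0.3291 = -1.0208 ≈ -1.02
d₂ = d₁ − σ√T = -1.0208 − 0.3291 = -1.3499 ≈ -1.35
exp(−qT) = exp(−0.006·0.75) = 0.9955;  exp(−rT) = exp(−0.075·0.75) = 0.9453
N(d₁) = N(-1.02) = 0.1539;  N(d₂) = N(-1.35) = 0.0885
C = 180·0.9955·0.1539 − 280·0.9453·0.0885 = 27.5773 − 23.4245 = 4.1528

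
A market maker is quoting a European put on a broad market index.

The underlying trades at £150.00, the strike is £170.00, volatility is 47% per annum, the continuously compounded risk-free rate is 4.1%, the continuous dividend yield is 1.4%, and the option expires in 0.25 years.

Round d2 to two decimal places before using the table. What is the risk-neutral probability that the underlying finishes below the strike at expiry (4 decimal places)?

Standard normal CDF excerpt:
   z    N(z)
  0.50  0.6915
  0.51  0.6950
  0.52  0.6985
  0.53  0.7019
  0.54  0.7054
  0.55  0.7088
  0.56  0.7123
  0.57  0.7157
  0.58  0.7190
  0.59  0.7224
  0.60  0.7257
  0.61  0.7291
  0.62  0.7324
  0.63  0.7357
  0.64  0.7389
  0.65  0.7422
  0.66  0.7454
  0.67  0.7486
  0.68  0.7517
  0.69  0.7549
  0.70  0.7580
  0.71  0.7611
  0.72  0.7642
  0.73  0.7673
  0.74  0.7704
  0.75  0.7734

σ√T = 0.47·√0.25 = 0.2350
d₁ = [ln(150/170) + (0.041 − 0.014 + 0.47²/2)·0.25] / 0.2350 = [-0.1252 + 0.0344] / 0.2350 = -0.3864 ⇒ -0.39
d₂ = d₁ − σ√T = -0.3864 − 0.2350 = -0.6214 ⇒ -0.62
Pr(exercise) under Q = N(−d₂) = N(0.62) = 0.7324

0.7324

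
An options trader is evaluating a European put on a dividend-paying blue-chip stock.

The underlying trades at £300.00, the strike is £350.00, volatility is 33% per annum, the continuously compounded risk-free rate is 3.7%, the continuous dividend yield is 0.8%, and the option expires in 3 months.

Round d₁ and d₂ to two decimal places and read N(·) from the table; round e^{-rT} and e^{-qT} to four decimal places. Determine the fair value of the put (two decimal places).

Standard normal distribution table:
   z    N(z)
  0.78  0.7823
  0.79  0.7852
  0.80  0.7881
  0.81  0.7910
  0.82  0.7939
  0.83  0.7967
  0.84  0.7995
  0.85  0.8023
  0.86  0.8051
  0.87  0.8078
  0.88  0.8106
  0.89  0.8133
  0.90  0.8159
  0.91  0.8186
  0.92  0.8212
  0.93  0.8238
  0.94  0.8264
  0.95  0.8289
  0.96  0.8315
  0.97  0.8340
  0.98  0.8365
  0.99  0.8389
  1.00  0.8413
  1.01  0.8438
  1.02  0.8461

£52.39

σ√T = 0.33·√0.25 = 0.1650
d₁ = [ln(300/350) + (0.037 − 0.008 + 0.33²/2)·0.25] / 0.1650 = [-0.1542 + 0.0209] / 0.1650 = -0.8078 → -0.81
d₂ = d₁ − σ√T = -0.8078 − 0.1650 = -0.9728 → -0.97
exp(−qT) = exp(−0.008·0.25) = 0.9980;  exp(−rT) = exp(−0.037·0.25) = 0.9908
P = 350·0.9908·N(0.97) − 300·0.9980·N(0.81) = 350·0.9908·0.8340 − 300·0.9980·0.7910 = 289.2145 − 236.8254 = 52.3891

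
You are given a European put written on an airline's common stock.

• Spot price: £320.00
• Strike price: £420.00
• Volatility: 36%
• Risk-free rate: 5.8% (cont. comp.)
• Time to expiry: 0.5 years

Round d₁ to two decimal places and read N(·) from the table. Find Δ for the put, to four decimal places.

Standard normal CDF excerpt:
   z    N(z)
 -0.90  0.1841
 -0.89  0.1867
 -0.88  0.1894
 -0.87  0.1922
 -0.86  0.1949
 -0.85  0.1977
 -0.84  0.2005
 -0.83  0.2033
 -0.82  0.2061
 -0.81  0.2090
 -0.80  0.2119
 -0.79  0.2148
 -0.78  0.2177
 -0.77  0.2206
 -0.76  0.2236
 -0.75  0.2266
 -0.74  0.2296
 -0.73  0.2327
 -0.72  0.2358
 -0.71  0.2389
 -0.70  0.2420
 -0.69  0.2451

-0.7967

T = 0.5;  σ√T = 0.2546
ln(S/K) + (r + σ²/2)T = ln(320/420) + (0.058 + 0.36²/2)·0.5 = -0.2719 + 0.0614 = -0.2105
d₁ = -0.2105 / 0.2546 = -0.8271 → -0.83
N(d₁) = N(-0.83) = 0.2033
Δ_put = N(d₁) − 1 = 0.2033 − 1 = -0.7967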